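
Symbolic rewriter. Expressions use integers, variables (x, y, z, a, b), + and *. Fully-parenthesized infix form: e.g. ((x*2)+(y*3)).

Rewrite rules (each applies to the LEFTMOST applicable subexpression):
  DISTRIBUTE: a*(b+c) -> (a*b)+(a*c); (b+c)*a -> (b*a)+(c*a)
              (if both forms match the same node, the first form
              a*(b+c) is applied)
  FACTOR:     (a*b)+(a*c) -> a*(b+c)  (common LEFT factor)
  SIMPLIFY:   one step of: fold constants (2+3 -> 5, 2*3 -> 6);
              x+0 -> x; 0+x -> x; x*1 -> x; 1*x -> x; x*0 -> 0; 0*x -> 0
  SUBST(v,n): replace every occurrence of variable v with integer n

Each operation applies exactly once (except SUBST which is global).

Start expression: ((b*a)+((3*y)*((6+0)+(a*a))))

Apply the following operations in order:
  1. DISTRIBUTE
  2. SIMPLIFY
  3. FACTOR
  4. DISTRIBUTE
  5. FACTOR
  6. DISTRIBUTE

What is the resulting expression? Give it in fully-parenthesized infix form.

Answer: ((b*a)+(((3*y)*6)+((3*y)*(a*a))))

Derivation:
Start: ((b*a)+((3*y)*((6+0)+(a*a))))
Apply DISTRIBUTE at R (target: ((3*y)*((6+0)+(a*a)))): ((b*a)+((3*y)*((6+0)+(a*a)))) -> ((b*a)+(((3*y)*(6+0))+((3*y)*(a*a))))
Apply SIMPLIFY at RLR (target: (6+0)): ((b*a)+(((3*y)*(6+0))+((3*y)*(a*a)))) -> ((b*a)+(((3*y)*6)+((3*y)*(a*a))))
Apply FACTOR at R (target: (((3*y)*6)+((3*y)*(a*a)))): ((b*a)+(((3*y)*6)+((3*y)*(a*a)))) -> ((b*a)+((3*y)*(6+(a*a))))
Apply DISTRIBUTE at R (target: ((3*y)*(6+(a*a)))): ((b*a)+((3*y)*(6+(a*a)))) -> ((b*a)+(((3*y)*6)+((3*y)*(a*a))))
Apply FACTOR at R (target: (((3*y)*6)+((3*y)*(a*a)))): ((b*a)+(((3*y)*6)+((3*y)*(a*a)))) -> ((b*a)+((3*y)*(6+(a*a))))
Apply DISTRIBUTE at R (target: ((3*y)*(6+(a*a)))): ((b*a)+((3*y)*(6+(a*a)))) -> ((b*a)+(((3*y)*6)+((3*y)*(a*a))))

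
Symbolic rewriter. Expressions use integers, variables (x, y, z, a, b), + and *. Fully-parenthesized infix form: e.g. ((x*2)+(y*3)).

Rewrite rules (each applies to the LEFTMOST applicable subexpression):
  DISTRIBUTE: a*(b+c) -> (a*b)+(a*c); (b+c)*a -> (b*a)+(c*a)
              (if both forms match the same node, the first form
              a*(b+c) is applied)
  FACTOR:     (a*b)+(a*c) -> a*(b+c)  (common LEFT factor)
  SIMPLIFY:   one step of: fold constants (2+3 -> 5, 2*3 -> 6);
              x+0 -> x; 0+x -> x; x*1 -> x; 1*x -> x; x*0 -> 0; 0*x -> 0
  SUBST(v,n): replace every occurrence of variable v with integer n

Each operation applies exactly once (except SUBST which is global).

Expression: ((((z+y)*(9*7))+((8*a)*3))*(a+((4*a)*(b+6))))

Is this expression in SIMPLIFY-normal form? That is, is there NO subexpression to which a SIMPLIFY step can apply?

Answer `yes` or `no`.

Answer: no

Derivation:
Expression: ((((z+y)*(9*7))+((8*a)*3))*(a+((4*a)*(b+6))))
Scanning for simplifiable subexpressions (pre-order)...
  at root: ((((z+y)*(9*7))+((8*a)*3))*(a+((4*a)*(b+6)))) (not simplifiable)
  at L: (((z+y)*(9*7))+((8*a)*3)) (not simplifiable)
  at LL: ((z+y)*(9*7)) (not simplifiable)
  at LLL: (z+y) (not simplifiable)
  at LLR: (9*7) (SIMPLIFIABLE)
  at LR: ((8*a)*3) (not simplifiable)
  at LRL: (8*a) (not simplifiable)
  at R: (a+((4*a)*(b+6))) (not simplifiable)
  at RR: ((4*a)*(b+6)) (not simplifiable)
  at RRL: (4*a) (not simplifiable)
  at RRR: (b+6) (not simplifiable)
Found simplifiable subexpr at path LLR: (9*7)
One SIMPLIFY step would give: ((((z+y)*63)+((8*a)*3))*(a+((4*a)*(b+6))))
-> NOT in normal form.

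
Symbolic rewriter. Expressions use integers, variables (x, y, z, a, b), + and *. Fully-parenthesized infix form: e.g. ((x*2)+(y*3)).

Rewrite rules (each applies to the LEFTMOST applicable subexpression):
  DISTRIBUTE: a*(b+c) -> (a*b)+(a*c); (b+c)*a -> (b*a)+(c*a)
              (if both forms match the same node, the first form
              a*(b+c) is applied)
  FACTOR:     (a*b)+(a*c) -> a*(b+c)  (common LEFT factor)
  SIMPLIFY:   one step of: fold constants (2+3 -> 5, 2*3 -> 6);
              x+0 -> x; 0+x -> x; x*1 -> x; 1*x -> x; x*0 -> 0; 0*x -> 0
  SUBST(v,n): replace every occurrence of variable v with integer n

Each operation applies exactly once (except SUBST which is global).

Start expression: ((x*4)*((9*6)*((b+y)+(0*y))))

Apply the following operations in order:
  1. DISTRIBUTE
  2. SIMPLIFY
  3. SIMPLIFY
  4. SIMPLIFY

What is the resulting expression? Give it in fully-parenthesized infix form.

Answer: ((x*4)*((54*(b+y))+(54*0)))

Derivation:
Start: ((x*4)*((9*6)*((b+y)+(0*y))))
Apply DISTRIBUTE at R (target: ((9*6)*((b+y)+(0*y)))): ((x*4)*((9*6)*((b+y)+(0*y)))) -> ((x*4)*(((9*6)*(b+y))+((9*6)*(0*y))))
Apply SIMPLIFY at RLL (target: (9*6)): ((x*4)*(((9*6)*(b+y))+((9*6)*(0*y)))) -> ((x*4)*((54*(b+y))+((9*6)*(0*y))))
Apply SIMPLIFY at RRL (target: (9*6)): ((x*4)*((54*(b+y))+((9*6)*(0*y)))) -> ((x*4)*((54*(b+y))+(54*(0*y))))
Apply SIMPLIFY at RRR (target: (0*y)): ((x*4)*((54*(b+y))+(54*(0*y)))) -> ((x*4)*((54*(b+y))+(54*0)))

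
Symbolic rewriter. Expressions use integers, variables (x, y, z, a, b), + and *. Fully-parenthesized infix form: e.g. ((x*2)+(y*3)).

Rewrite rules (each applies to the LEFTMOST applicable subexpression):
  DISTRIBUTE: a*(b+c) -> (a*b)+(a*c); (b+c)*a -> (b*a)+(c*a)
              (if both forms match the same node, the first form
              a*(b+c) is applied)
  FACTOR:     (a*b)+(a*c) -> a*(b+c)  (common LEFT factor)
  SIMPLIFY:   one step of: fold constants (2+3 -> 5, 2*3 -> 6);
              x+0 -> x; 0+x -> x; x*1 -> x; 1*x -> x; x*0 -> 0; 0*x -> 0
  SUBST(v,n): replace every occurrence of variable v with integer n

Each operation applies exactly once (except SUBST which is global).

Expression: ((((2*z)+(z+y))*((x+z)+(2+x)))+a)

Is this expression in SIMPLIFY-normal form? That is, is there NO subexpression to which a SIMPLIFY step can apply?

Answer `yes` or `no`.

Expression: ((((2*z)+(z+y))*((x+z)+(2+x)))+a)
Scanning for simplifiable subexpressions (pre-order)...
  at root: ((((2*z)+(z+y))*((x+z)+(2+x)))+a) (not simplifiable)
  at L: (((2*z)+(z+y))*((x+z)+(2+x))) (not simplifiable)
  at LL: ((2*z)+(z+y)) (not simplifiable)
  at LLL: (2*z) (not simplifiable)
  at LLR: (z+y) (not simplifiable)
  at LR: ((x+z)+(2+x)) (not simplifiable)
  at LRL: (x+z) (not simplifiable)
  at LRR: (2+x) (not simplifiable)
Result: no simplifiable subexpression found -> normal form.

Answer: yes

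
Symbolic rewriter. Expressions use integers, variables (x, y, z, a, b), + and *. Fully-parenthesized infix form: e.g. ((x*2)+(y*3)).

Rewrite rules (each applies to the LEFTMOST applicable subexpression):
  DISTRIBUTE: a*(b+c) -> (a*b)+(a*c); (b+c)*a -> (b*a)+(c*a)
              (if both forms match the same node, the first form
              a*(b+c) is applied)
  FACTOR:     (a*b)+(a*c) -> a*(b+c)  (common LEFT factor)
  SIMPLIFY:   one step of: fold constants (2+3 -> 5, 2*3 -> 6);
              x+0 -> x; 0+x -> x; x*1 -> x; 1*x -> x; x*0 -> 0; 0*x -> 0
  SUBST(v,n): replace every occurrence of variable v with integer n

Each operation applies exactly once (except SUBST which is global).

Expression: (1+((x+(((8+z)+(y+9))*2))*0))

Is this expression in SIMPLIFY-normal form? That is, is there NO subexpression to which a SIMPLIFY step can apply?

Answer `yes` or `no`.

Answer: no

Derivation:
Expression: (1+((x+(((8+z)+(y+9))*2))*0))
Scanning for simplifiable subexpressions (pre-order)...
  at root: (1+((x+(((8+z)+(y+9))*2))*0)) (not simplifiable)
  at R: ((x+(((8+z)+(y+9))*2))*0) (SIMPLIFIABLE)
  at RL: (x+(((8+z)+(y+9))*2)) (not simplifiable)
  at RLR: (((8+z)+(y+9))*2) (not simplifiable)
  at RLRL: ((8+z)+(y+9)) (not simplifiable)
  at RLRLL: (8+z) (not simplifiable)
  at RLRLR: (y+9) (not simplifiable)
Found simplifiable subexpr at path R: ((x+(((8+z)+(y+9))*2))*0)
One SIMPLIFY step would give: (1+0)
-> NOT in normal form.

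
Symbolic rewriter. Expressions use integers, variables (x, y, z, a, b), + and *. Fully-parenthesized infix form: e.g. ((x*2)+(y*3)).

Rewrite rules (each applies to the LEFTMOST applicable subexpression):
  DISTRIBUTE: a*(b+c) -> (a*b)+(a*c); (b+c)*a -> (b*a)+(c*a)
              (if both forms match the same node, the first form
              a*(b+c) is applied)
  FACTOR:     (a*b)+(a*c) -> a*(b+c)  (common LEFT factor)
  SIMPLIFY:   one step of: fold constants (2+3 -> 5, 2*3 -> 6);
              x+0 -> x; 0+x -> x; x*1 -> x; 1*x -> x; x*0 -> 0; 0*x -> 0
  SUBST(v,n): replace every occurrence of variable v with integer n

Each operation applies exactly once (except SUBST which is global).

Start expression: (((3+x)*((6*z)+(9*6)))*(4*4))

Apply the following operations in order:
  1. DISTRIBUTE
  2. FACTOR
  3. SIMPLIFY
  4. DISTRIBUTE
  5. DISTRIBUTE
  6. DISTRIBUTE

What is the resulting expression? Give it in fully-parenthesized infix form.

Answer: ((((3*(6*z))+(x*(6*z)))*(4*4))+(((3+x)*54)*(4*4)))

Derivation:
Start: (((3+x)*((6*z)+(9*6)))*(4*4))
Apply DISTRIBUTE at L (target: ((3+x)*((6*z)+(9*6)))): (((3+x)*((6*z)+(9*6)))*(4*4)) -> ((((3+x)*(6*z))+((3+x)*(9*6)))*(4*4))
Apply FACTOR at L (target: (((3+x)*(6*z))+((3+x)*(9*6)))): ((((3+x)*(6*z))+((3+x)*(9*6)))*(4*4)) -> (((3+x)*((6*z)+(9*6)))*(4*4))
Apply SIMPLIFY at LRR (target: (9*6)): (((3+x)*((6*z)+(9*6)))*(4*4)) -> (((3+x)*((6*z)+54))*(4*4))
Apply DISTRIBUTE at L (target: ((3+x)*((6*z)+54))): (((3+x)*((6*z)+54))*(4*4)) -> ((((3+x)*(6*z))+((3+x)*54))*(4*4))
Apply DISTRIBUTE at root (target: ((((3+x)*(6*z))+((3+x)*54))*(4*4))): ((((3+x)*(6*z))+((3+x)*54))*(4*4)) -> ((((3+x)*(6*z))*(4*4))+(((3+x)*54)*(4*4)))
Apply DISTRIBUTE at LL (target: ((3+x)*(6*z))): ((((3+x)*(6*z))*(4*4))+(((3+x)*54)*(4*4))) -> ((((3*(6*z))+(x*(6*z)))*(4*4))+(((3+x)*54)*(4*4)))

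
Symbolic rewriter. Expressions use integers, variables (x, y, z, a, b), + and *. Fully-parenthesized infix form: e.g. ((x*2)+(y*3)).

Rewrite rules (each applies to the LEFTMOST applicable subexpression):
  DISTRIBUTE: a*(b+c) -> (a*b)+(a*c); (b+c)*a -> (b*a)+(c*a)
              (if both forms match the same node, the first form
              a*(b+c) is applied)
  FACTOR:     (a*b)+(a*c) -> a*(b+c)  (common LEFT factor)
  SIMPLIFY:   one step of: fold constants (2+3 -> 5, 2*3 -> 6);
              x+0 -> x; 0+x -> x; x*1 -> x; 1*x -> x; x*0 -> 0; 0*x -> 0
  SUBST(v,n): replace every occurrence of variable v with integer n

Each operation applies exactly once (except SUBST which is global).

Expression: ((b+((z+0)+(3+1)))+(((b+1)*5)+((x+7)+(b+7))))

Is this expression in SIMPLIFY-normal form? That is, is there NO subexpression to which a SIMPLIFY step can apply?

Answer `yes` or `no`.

Expression: ((b+((z+0)+(3+1)))+(((b+1)*5)+((x+7)+(b+7))))
Scanning for simplifiable subexpressions (pre-order)...
  at root: ((b+((z+0)+(3+1)))+(((b+1)*5)+((x+7)+(b+7)))) (not simplifiable)
  at L: (b+((z+0)+(3+1))) (not simplifiable)
  at LR: ((z+0)+(3+1)) (not simplifiable)
  at LRL: (z+0) (SIMPLIFIABLE)
  at LRR: (3+1) (SIMPLIFIABLE)
  at R: (((b+1)*5)+((x+7)+(b+7))) (not simplifiable)
  at RL: ((b+1)*5) (not simplifiable)
  at RLL: (b+1) (not simplifiable)
  at RR: ((x+7)+(b+7)) (not simplifiable)
  at RRL: (x+7) (not simplifiable)
  at RRR: (b+7) (not simplifiable)
Found simplifiable subexpr at path LRL: (z+0)
One SIMPLIFY step would give: ((b+(z+(3+1)))+(((b+1)*5)+((x+7)+(b+7))))
-> NOT in normal form.

Answer: no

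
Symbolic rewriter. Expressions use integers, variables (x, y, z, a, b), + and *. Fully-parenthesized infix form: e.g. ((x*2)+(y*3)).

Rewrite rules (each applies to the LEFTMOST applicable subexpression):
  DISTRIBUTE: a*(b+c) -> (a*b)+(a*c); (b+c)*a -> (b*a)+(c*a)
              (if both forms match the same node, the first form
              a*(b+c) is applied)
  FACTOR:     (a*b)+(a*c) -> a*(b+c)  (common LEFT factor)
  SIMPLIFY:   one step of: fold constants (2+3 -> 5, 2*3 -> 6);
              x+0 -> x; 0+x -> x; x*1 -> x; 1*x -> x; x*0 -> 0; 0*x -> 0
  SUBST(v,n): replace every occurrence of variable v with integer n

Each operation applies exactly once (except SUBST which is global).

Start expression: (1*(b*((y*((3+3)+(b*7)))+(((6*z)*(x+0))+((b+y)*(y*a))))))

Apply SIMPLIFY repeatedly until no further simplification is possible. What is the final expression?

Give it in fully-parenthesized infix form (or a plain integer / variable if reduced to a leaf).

Answer: (b*((y*(6+(b*7)))+(((6*z)*x)+((b+y)*(y*a)))))

Derivation:
Start: (1*(b*((y*((3+3)+(b*7)))+(((6*z)*(x+0))+((b+y)*(y*a))))))
Step 1: at root: (1*(b*((y*((3+3)+(b*7)))+(((6*z)*(x+0))+((b+y)*(y*a)))))) -> (b*((y*((3+3)+(b*7)))+(((6*z)*(x+0))+((b+y)*(y*a))))); overall: (1*(b*((y*((3+3)+(b*7)))+(((6*z)*(x+0))+((b+y)*(y*a)))))) -> (b*((y*((3+3)+(b*7)))+(((6*z)*(x+0))+((b+y)*(y*a)))))
Step 2: at RLRL: (3+3) -> 6; overall: (b*((y*((3+3)+(b*7)))+(((6*z)*(x+0))+((b+y)*(y*a))))) -> (b*((y*(6+(b*7)))+(((6*z)*(x+0))+((b+y)*(y*a)))))
Step 3: at RRLR: (x+0) -> x; overall: (b*((y*(6+(b*7)))+(((6*z)*(x+0))+((b+y)*(y*a))))) -> (b*((y*(6+(b*7)))+(((6*z)*x)+((b+y)*(y*a)))))
Fixed point: (b*((y*(6+(b*7)))+(((6*z)*x)+((b+y)*(y*a)))))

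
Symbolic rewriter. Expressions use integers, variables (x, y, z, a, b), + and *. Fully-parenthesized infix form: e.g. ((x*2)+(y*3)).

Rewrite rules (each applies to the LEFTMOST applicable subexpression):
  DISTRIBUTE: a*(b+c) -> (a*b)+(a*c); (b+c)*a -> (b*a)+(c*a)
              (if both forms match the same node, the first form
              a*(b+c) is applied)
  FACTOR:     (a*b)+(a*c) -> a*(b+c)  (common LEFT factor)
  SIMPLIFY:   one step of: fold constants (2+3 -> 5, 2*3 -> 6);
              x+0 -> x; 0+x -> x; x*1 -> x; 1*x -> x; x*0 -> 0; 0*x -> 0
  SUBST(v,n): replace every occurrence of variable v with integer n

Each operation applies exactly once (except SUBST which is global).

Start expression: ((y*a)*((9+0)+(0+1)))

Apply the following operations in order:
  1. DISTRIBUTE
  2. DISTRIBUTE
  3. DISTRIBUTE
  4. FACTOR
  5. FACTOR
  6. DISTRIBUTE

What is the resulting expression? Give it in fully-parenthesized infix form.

Start: ((y*a)*((9+0)+(0+1)))
Apply DISTRIBUTE at root (target: ((y*a)*((9+0)+(0+1)))): ((y*a)*((9+0)+(0+1))) -> (((y*a)*(9+0))+((y*a)*(0+1)))
Apply DISTRIBUTE at L (target: ((y*a)*(9+0))): (((y*a)*(9+0))+((y*a)*(0+1))) -> ((((y*a)*9)+((y*a)*0))+((y*a)*(0+1)))
Apply DISTRIBUTE at R (target: ((y*a)*(0+1))): ((((y*a)*9)+((y*a)*0))+((y*a)*(0+1))) -> ((((y*a)*9)+((y*a)*0))+(((y*a)*0)+((y*a)*1)))
Apply FACTOR at L (target: (((y*a)*9)+((y*a)*0))): ((((y*a)*9)+((y*a)*0))+(((y*a)*0)+((y*a)*1))) -> (((y*a)*(9+0))+(((y*a)*0)+((y*a)*1)))
Apply FACTOR at R (target: (((y*a)*0)+((y*a)*1))): (((y*a)*(9+0))+(((y*a)*0)+((y*a)*1))) -> (((y*a)*(9+0))+((y*a)*(0+1)))
Apply DISTRIBUTE at L (target: ((y*a)*(9+0))): (((y*a)*(9+0))+((y*a)*(0+1))) -> ((((y*a)*9)+((y*a)*0))+((y*a)*(0+1)))

Answer: ((((y*a)*9)+((y*a)*0))+((y*a)*(0+1)))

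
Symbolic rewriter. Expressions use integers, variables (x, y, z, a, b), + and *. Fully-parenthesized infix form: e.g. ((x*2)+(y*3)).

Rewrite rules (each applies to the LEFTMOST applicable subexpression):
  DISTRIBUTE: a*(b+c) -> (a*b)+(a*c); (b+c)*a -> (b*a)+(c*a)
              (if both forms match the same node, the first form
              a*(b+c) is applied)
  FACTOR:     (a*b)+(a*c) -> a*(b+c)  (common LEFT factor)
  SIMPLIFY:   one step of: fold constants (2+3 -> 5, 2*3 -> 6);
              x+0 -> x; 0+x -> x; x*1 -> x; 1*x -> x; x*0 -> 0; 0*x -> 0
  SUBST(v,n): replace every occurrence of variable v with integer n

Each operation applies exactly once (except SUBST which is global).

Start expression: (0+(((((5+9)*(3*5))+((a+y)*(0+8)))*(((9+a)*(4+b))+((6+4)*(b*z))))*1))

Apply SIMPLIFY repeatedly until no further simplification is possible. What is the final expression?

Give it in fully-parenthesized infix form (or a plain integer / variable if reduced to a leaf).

Answer: ((210+((a+y)*8))*(((9+a)*(4+b))+(10*(b*z))))

Derivation:
Start: (0+(((((5+9)*(3*5))+((a+y)*(0+8)))*(((9+a)*(4+b))+((6+4)*(b*z))))*1))
Step 1: at root: (0+(((((5+9)*(3*5))+((a+y)*(0+8)))*(((9+a)*(4+b))+((6+4)*(b*z))))*1)) -> (((((5+9)*(3*5))+((a+y)*(0+8)))*(((9+a)*(4+b))+((6+4)*(b*z))))*1); overall: (0+(((((5+9)*(3*5))+((a+y)*(0+8)))*(((9+a)*(4+b))+((6+4)*(b*z))))*1)) -> (((((5+9)*(3*5))+((a+y)*(0+8)))*(((9+a)*(4+b))+((6+4)*(b*z))))*1)
Step 2: at root: (((((5+9)*(3*5))+((a+y)*(0+8)))*(((9+a)*(4+b))+((6+4)*(b*z))))*1) -> ((((5+9)*(3*5))+((a+y)*(0+8)))*(((9+a)*(4+b))+((6+4)*(b*z)))); overall: (((((5+9)*(3*5))+((a+y)*(0+8)))*(((9+a)*(4+b))+((6+4)*(b*z))))*1) -> ((((5+9)*(3*5))+((a+y)*(0+8)))*(((9+a)*(4+b))+((6+4)*(b*z))))
Step 3: at LLL: (5+9) -> 14; overall: ((((5+9)*(3*5))+((a+y)*(0+8)))*(((9+a)*(4+b))+((6+4)*(b*z)))) -> (((14*(3*5))+((a+y)*(0+8)))*(((9+a)*(4+b))+((6+4)*(b*z))))
Step 4: at LLR: (3*5) -> 15; overall: (((14*(3*5))+((a+y)*(0+8)))*(((9+a)*(4+b))+((6+4)*(b*z)))) -> (((14*15)+((a+y)*(0+8)))*(((9+a)*(4+b))+((6+4)*(b*z))))
Step 5: at LL: (14*15) -> 210; overall: (((14*15)+((a+y)*(0+8)))*(((9+a)*(4+b))+((6+4)*(b*z)))) -> ((210+((a+y)*(0+8)))*(((9+a)*(4+b))+((6+4)*(b*z))))
Step 6: at LRR: (0+8) -> 8; overall: ((210+((a+y)*(0+8)))*(((9+a)*(4+b))+((6+4)*(b*z)))) -> ((210+((a+y)*8))*(((9+a)*(4+b))+((6+4)*(b*z))))
Step 7: at RRL: (6+4) -> 10; overall: ((210+((a+y)*8))*(((9+a)*(4+b))+((6+4)*(b*z)))) -> ((210+((a+y)*8))*(((9+a)*(4+b))+(10*(b*z))))
Fixed point: ((210+((a+y)*8))*(((9+a)*(4+b))+(10*(b*z))))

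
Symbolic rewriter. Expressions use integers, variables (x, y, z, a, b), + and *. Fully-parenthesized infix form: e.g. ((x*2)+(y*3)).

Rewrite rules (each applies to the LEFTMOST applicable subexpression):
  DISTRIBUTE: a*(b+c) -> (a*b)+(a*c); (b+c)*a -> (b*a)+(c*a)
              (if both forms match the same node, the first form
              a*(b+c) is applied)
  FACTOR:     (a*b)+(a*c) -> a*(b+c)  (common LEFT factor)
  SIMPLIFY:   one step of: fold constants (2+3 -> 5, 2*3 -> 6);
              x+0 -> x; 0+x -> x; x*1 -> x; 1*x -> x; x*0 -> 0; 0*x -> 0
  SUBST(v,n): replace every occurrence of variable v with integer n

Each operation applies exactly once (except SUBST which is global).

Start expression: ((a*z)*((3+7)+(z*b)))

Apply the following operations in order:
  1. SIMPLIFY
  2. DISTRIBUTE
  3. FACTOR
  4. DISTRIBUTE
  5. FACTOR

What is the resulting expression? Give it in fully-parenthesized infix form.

Answer: ((a*z)*(10+(z*b)))

Derivation:
Start: ((a*z)*((3+7)+(z*b)))
Apply SIMPLIFY at RL (target: (3+7)): ((a*z)*((3+7)+(z*b))) -> ((a*z)*(10+(z*b)))
Apply DISTRIBUTE at root (target: ((a*z)*(10+(z*b)))): ((a*z)*(10+(z*b))) -> (((a*z)*10)+((a*z)*(z*b)))
Apply FACTOR at root (target: (((a*z)*10)+((a*z)*(z*b)))): (((a*z)*10)+((a*z)*(z*b))) -> ((a*z)*(10+(z*b)))
Apply DISTRIBUTE at root (target: ((a*z)*(10+(z*b)))): ((a*z)*(10+(z*b))) -> (((a*z)*10)+((a*z)*(z*b)))
Apply FACTOR at root (target: (((a*z)*10)+((a*z)*(z*b)))): (((a*z)*10)+((a*z)*(z*b))) -> ((a*z)*(10+(z*b)))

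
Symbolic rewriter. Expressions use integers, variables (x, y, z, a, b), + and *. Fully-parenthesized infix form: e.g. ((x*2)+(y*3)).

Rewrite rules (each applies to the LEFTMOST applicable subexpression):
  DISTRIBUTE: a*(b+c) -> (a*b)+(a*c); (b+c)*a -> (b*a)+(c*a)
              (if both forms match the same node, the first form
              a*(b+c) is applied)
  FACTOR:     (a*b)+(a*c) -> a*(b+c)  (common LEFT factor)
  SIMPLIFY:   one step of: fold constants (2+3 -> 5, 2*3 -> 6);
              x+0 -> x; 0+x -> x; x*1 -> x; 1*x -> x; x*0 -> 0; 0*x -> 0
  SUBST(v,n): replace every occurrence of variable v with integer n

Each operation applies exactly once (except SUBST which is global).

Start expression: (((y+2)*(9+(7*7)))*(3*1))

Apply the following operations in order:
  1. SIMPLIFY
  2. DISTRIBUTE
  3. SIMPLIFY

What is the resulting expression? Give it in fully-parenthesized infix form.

Start: (((y+2)*(9+(7*7)))*(3*1))
Apply SIMPLIFY at LRR (target: (7*7)): (((y+2)*(9+(7*7)))*(3*1)) -> (((y+2)*(9+49))*(3*1))
Apply DISTRIBUTE at L (target: ((y+2)*(9+49))): (((y+2)*(9+49))*(3*1)) -> ((((y+2)*9)+((y+2)*49))*(3*1))
Apply SIMPLIFY at R (target: (3*1)): ((((y+2)*9)+((y+2)*49))*(3*1)) -> ((((y+2)*9)+((y+2)*49))*3)

Answer: ((((y+2)*9)+((y+2)*49))*3)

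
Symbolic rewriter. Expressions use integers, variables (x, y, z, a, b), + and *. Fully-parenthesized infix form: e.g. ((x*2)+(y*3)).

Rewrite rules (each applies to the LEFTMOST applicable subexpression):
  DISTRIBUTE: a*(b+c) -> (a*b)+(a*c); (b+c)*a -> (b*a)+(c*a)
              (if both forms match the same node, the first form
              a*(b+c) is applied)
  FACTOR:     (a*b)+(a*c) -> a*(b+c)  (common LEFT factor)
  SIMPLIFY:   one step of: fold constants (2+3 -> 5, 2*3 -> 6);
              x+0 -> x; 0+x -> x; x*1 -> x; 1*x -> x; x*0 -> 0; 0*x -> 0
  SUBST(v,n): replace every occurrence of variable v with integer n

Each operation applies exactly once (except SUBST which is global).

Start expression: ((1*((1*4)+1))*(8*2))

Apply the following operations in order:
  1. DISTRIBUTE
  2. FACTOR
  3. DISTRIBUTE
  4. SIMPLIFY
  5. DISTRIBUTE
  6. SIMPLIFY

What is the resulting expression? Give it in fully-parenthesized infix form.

Start: ((1*((1*4)+1))*(8*2))
Apply DISTRIBUTE at L (target: (1*((1*4)+1))): ((1*((1*4)+1))*(8*2)) -> (((1*(1*4))+(1*1))*(8*2))
Apply FACTOR at L (target: ((1*(1*4))+(1*1))): (((1*(1*4))+(1*1))*(8*2)) -> ((1*((1*4)+1))*(8*2))
Apply DISTRIBUTE at L (target: (1*((1*4)+1))): ((1*((1*4)+1))*(8*2)) -> (((1*(1*4))+(1*1))*(8*2))
Apply SIMPLIFY at LL (target: (1*(1*4))): (((1*(1*4))+(1*1))*(8*2)) -> (((1*4)+(1*1))*(8*2))
Apply DISTRIBUTE at root (target: (((1*4)+(1*1))*(8*2))): (((1*4)+(1*1))*(8*2)) -> (((1*4)*(8*2))+((1*1)*(8*2)))
Apply SIMPLIFY at LL (target: (1*4)): (((1*4)*(8*2))+((1*1)*(8*2))) -> ((4*(8*2))+((1*1)*(8*2)))

Answer: ((4*(8*2))+((1*1)*(8*2)))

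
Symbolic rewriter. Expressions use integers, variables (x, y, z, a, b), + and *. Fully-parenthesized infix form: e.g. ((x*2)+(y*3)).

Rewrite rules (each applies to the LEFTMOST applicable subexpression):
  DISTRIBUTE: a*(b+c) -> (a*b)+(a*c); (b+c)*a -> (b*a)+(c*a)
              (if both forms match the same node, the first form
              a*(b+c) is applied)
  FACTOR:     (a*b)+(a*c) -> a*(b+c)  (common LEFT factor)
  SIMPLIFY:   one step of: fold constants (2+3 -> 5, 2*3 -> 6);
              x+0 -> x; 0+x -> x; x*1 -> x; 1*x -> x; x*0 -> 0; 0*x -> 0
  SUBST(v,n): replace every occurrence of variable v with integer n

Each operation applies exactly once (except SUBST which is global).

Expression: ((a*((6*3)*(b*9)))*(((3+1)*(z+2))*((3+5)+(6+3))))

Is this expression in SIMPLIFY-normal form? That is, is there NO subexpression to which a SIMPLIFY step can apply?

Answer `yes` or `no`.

Expression: ((a*((6*3)*(b*9)))*(((3+1)*(z+2))*((3+5)+(6+3))))
Scanning for simplifiable subexpressions (pre-order)...
  at root: ((a*((6*3)*(b*9)))*(((3+1)*(z+2))*((3+5)+(6+3)))) (not simplifiable)
  at L: (a*((6*3)*(b*9))) (not simplifiable)
  at LR: ((6*3)*(b*9)) (not simplifiable)
  at LRL: (6*3) (SIMPLIFIABLE)
  at LRR: (b*9) (not simplifiable)
  at R: (((3+1)*(z+2))*((3+5)+(6+3))) (not simplifiable)
  at RL: ((3+1)*(z+2)) (not simplifiable)
  at RLL: (3+1) (SIMPLIFIABLE)
  at RLR: (z+2) (not simplifiable)
  at RR: ((3+5)+(6+3)) (not simplifiable)
  at RRL: (3+5) (SIMPLIFIABLE)
  at RRR: (6+3) (SIMPLIFIABLE)
Found simplifiable subexpr at path LRL: (6*3)
One SIMPLIFY step would give: ((a*(18*(b*9)))*(((3+1)*(z+2))*((3+5)+(6+3))))
-> NOT in normal form.

Answer: no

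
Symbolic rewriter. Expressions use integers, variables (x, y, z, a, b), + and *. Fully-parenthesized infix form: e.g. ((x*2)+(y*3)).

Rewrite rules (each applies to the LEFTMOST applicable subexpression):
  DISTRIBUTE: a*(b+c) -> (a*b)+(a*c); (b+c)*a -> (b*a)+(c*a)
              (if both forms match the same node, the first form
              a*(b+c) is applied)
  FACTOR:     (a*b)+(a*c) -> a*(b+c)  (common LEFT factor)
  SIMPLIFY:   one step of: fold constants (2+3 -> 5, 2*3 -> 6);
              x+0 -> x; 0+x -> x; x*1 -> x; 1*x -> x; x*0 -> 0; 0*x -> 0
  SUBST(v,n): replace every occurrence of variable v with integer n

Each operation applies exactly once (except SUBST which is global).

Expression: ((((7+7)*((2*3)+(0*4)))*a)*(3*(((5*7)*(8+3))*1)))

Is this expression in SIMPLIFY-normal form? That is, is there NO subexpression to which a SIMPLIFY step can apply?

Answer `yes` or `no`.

Expression: ((((7+7)*((2*3)+(0*4)))*a)*(3*(((5*7)*(8+3))*1)))
Scanning for simplifiable subexpressions (pre-order)...
  at root: ((((7+7)*((2*3)+(0*4)))*a)*(3*(((5*7)*(8+3))*1))) (not simplifiable)
  at L: (((7+7)*((2*3)+(0*4)))*a) (not simplifiable)
  at LL: ((7+7)*((2*3)+(0*4))) (not simplifiable)
  at LLL: (7+7) (SIMPLIFIABLE)
  at LLR: ((2*3)+(0*4)) (not simplifiable)
  at LLRL: (2*3) (SIMPLIFIABLE)
  at LLRR: (0*4) (SIMPLIFIABLE)
  at R: (3*(((5*7)*(8+3))*1)) (not simplifiable)
  at RR: (((5*7)*(8+3))*1) (SIMPLIFIABLE)
  at RRL: ((5*7)*(8+3)) (not simplifiable)
  at RRLL: (5*7) (SIMPLIFIABLE)
  at RRLR: (8+3) (SIMPLIFIABLE)
Found simplifiable subexpr at path LLL: (7+7)
One SIMPLIFY step would give: (((14*((2*3)+(0*4)))*a)*(3*(((5*7)*(8+3))*1)))
-> NOT in normal form.

Answer: no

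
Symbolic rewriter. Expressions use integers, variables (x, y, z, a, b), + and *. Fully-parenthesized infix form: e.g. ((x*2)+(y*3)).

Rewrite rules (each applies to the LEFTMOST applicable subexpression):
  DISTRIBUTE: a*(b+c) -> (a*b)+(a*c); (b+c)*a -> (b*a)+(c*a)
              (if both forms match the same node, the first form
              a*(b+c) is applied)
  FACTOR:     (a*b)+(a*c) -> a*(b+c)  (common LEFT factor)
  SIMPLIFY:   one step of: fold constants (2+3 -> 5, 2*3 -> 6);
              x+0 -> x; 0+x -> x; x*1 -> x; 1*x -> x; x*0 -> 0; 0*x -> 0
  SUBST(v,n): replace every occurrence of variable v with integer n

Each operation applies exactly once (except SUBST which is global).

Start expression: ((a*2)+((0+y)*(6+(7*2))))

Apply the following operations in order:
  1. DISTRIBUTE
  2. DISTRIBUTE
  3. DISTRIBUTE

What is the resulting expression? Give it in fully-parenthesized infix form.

Start: ((a*2)+((0+y)*(6+(7*2))))
Apply DISTRIBUTE at R (target: ((0+y)*(6+(7*2)))): ((a*2)+((0+y)*(6+(7*2)))) -> ((a*2)+(((0+y)*6)+((0+y)*(7*2))))
Apply DISTRIBUTE at RL (target: ((0+y)*6)): ((a*2)+(((0+y)*6)+((0+y)*(7*2)))) -> ((a*2)+(((0*6)+(y*6))+((0+y)*(7*2))))
Apply DISTRIBUTE at RR (target: ((0+y)*(7*2))): ((a*2)+(((0*6)+(y*6))+((0+y)*(7*2)))) -> ((a*2)+(((0*6)+(y*6))+((0*(7*2))+(y*(7*2)))))

Answer: ((a*2)+(((0*6)+(y*6))+((0*(7*2))+(y*(7*2)))))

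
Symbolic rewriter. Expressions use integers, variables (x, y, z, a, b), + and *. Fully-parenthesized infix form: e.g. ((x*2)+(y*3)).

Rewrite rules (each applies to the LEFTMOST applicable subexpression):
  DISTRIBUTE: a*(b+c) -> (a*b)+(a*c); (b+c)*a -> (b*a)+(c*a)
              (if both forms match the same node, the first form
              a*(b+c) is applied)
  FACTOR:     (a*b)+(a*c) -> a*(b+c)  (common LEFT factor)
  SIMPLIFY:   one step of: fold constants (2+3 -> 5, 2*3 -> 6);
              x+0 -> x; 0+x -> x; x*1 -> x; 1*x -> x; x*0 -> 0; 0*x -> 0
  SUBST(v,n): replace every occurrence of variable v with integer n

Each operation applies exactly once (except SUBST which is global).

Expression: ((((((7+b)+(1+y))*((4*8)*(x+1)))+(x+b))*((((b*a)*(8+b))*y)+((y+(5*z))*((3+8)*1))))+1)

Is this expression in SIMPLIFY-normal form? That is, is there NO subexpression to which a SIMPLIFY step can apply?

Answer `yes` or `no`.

Expression: ((((((7+b)+(1+y))*((4*8)*(x+1)))+(x+b))*((((b*a)*(8+b))*y)+((y+(5*z))*((3+8)*1))))+1)
Scanning for simplifiable subexpressions (pre-order)...
  at root: ((((((7+b)+(1+y))*((4*8)*(x+1)))+(x+b))*((((b*a)*(8+b))*y)+((y+(5*z))*((3+8)*1))))+1) (not simplifiable)
  at L: (((((7+b)+(1+y))*((4*8)*(x+1)))+(x+b))*((((b*a)*(8+b))*y)+((y+(5*z))*((3+8)*1)))) (not simplifiable)
  at LL: ((((7+b)+(1+y))*((4*8)*(x+1)))+(x+b)) (not simplifiable)
  at LLL: (((7+b)+(1+y))*((4*8)*(x+1))) (not simplifiable)
  at LLLL: ((7+b)+(1+y)) (not simplifiable)
  at LLLLL: (7+b) (not simplifiable)
  at LLLLR: (1+y) (not simplifiable)
  at LLLR: ((4*8)*(x+1)) (not simplifiable)
  at LLLRL: (4*8) (SIMPLIFIABLE)
  at LLLRR: (x+1) (not simplifiable)
  at LLR: (x+b) (not simplifiable)
  at LR: ((((b*a)*(8+b))*y)+((y+(5*z))*((3+8)*1))) (not simplifiable)
  at LRL: (((b*a)*(8+b))*y) (not simplifiable)
  at LRLL: ((b*a)*(8+b)) (not simplifiable)
  at LRLLL: (b*a) (not simplifiable)
  at LRLLR: (8+b) (not simplifiable)
  at LRR: ((y+(5*z))*((3+8)*1)) (not simplifiable)
  at LRRL: (y+(5*z)) (not simplifiable)
  at LRRLR: (5*z) (not simplifiable)
  at LRRR: ((3+8)*1) (SIMPLIFIABLE)
  at LRRRL: (3+8) (SIMPLIFIABLE)
Found simplifiable subexpr at path LLLRL: (4*8)
One SIMPLIFY step would give: ((((((7+b)+(1+y))*(32*(x+1)))+(x+b))*((((b*a)*(8+b))*y)+((y+(5*z))*((3+8)*1))))+1)
-> NOT in normal form.

Answer: no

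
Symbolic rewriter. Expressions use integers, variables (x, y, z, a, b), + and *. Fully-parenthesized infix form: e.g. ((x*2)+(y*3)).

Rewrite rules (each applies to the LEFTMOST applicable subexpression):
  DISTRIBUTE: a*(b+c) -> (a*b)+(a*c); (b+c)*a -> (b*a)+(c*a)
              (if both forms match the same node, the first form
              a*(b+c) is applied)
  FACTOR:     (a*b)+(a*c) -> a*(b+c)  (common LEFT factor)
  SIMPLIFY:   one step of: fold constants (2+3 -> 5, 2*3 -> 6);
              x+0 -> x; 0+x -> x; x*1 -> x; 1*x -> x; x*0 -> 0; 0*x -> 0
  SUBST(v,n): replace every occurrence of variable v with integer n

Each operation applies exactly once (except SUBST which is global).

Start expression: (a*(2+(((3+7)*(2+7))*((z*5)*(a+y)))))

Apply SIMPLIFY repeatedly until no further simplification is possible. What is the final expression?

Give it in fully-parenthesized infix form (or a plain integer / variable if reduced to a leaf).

Start: (a*(2+(((3+7)*(2+7))*((z*5)*(a+y)))))
Step 1: at RRLL: (3+7) -> 10; overall: (a*(2+(((3+7)*(2+7))*((z*5)*(a+y))))) -> (a*(2+((10*(2+7))*((z*5)*(a+y)))))
Step 2: at RRLR: (2+7) -> 9; overall: (a*(2+((10*(2+7))*((z*5)*(a+y))))) -> (a*(2+((10*9)*((z*5)*(a+y)))))
Step 3: at RRL: (10*9) -> 90; overall: (a*(2+((10*9)*((z*5)*(a+y))))) -> (a*(2+(90*((z*5)*(a+y)))))
Fixed point: (a*(2+(90*((z*5)*(a+y)))))

Answer: (a*(2+(90*((z*5)*(a+y)))))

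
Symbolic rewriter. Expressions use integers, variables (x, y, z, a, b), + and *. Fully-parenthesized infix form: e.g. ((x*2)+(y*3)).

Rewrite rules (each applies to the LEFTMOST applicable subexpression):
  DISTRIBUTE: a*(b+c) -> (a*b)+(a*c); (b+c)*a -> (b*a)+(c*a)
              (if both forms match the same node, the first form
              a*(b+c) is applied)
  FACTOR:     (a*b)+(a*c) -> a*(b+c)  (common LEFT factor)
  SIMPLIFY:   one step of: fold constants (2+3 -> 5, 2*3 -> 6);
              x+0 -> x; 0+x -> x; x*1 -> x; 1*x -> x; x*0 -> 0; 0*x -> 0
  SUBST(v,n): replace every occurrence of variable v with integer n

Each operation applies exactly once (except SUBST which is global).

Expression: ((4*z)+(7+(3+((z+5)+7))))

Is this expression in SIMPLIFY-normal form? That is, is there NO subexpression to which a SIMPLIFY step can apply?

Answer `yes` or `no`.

Answer: yes

Derivation:
Expression: ((4*z)+(7+(3+((z+5)+7))))
Scanning for simplifiable subexpressions (pre-order)...
  at root: ((4*z)+(7+(3+((z+5)+7)))) (not simplifiable)
  at L: (4*z) (not simplifiable)
  at R: (7+(3+((z+5)+7))) (not simplifiable)
  at RR: (3+((z+5)+7)) (not simplifiable)
  at RRR: ((z+5)+7) (not simplifiable)
  at RRRL: (z+5) (not simplifiable)
Result: no simplifiable subexpression found -> normal form.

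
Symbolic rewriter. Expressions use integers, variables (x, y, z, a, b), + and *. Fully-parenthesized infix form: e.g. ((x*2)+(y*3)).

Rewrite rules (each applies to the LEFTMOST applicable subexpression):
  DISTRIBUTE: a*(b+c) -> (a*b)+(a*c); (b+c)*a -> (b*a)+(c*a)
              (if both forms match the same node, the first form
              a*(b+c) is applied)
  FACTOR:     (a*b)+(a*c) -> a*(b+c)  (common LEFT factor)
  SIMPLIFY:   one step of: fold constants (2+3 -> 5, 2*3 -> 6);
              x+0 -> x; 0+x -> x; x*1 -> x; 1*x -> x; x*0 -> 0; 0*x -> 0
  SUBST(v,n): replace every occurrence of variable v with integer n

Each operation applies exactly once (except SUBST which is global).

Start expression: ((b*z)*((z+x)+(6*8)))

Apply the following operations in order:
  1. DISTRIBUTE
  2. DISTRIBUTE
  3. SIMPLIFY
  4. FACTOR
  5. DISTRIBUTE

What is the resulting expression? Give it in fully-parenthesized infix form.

Answer: ((((b*z)*z)+((b*z)*x))+((b*z)*48))

Derivation:
Start: ((b*z)*((z+x)+(6*8)))
Apply DISTRIBUTE at root (target: ((b*z)*((z+x)+(6*8)))): ((b*z)*((z+x)+(6*8))) -> (((b*z)*(z+x))+((b*z)*(6*8)))
Apply DISTRIBUTE at L (target: ((b*z)*(z+x))): (((b*z)*(z+x))+((b*z)*(6*8))) -> ((((b*z)*z)+((b*z)*x))+((b*z)*(6*8)))
Apply SIMPLIFY at RR (target: (6*8)): ((((b*z)*z)+((b*z)*x))+((b*z)*(6*8))) -> ((((b*z)*z)+((b*z)*x))+((b*z)*48))
Apply FACTOR at L (target: (((b*z)*z)+((b*z)*x))): ((((b*z)*z)+((b*z)*x))+((b*z)*48)) -> (((b*z)*(z+x))+((b*z)*48))
Apply DISTRIBUTE at L (target: ((b*z)*(z+x))): (((b*z)*(z+x))+((b*z)*48)) -> ((((b*z)*z)+((b*z)*x))+((b*z)*48))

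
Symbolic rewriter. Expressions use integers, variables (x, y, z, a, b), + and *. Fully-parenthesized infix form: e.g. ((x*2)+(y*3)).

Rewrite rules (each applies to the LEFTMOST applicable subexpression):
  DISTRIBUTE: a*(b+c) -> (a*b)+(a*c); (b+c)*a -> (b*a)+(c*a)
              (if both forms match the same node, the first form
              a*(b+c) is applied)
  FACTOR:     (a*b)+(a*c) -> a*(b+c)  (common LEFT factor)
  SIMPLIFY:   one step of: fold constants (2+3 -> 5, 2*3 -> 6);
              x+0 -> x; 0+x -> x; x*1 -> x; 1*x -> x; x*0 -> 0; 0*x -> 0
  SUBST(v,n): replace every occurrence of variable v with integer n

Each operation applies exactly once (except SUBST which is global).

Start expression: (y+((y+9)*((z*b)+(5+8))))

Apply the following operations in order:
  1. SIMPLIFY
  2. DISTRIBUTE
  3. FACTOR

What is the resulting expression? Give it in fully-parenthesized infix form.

Answer: (y+((y+9)*((z*b)+13)))

Derivation:
Start: (y+((y+9)*((z*b)+(5+8))))
Apply SIMPLIFY at RRR (target: (5+8)): (y+((y+9)*((z*b)+(5+8)))) -> (y+((y+9)*((z*b)+13)))
Apply DISTRIBUTE at R (target: ((y+9)*((z*b)+13))): (y+((y+9)*((z*b)+13))) -> (y+(((y+9)*(z*b))+((y+9)*13)))
Apply FACTOR at R (target: (((y+9)*(z*b))+((y+9)*13))): (y+(((y+9)*(z*b))+((y+9)*13))) -> (y+((y+9)*((z*b)+13)))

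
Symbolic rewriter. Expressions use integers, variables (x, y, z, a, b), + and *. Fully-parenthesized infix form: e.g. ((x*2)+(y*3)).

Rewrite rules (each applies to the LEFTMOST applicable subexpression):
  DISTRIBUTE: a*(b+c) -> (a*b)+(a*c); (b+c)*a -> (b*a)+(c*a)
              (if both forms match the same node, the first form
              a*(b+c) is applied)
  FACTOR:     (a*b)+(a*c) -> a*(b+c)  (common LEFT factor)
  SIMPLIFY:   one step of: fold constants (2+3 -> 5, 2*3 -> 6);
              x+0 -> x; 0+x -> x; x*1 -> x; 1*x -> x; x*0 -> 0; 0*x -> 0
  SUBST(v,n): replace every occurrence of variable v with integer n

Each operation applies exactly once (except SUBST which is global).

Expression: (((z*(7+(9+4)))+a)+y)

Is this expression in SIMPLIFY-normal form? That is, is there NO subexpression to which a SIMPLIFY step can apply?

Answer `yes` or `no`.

Expression: (((z*(7+(9+4)))+a)+y)
Scanning for simplifiable subexpressions (pre-order)...
  at root: (((z*(7+(9+4)))+a)+y) (not simplifiable)
  at L: ((z*(7+(9+4)))+a) (not simplifiable)
  at LL: (z*(7+(9+4))) (not simplifiable)
  at LLR: (7+(9+4)) (not simplifiable)
  at LLRR: (9+4) (SIMPLIFIABLE)
Found simplifiable subexpr at path LLRR: (9+4)
One SIMPLIFY step would give: (((z*(7+13))+a)+y)
-> NOT in normal form.

Answer: no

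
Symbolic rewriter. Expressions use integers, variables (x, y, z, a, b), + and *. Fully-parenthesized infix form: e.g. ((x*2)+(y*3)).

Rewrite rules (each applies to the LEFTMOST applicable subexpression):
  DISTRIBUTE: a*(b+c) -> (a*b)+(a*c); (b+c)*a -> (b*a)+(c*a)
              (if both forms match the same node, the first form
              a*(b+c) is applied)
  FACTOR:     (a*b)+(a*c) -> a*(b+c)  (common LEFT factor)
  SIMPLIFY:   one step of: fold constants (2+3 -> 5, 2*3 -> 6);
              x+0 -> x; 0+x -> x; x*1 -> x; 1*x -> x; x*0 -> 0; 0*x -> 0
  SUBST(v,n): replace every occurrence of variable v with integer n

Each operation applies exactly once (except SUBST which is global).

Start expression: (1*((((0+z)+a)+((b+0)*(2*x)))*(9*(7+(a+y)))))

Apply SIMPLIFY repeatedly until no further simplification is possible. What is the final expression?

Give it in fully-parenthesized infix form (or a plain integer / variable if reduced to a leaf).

Start: (1*((((0+z)+a)+((b+0)*(2*x)))*(9*(7+(a+y)))))
Step 1: at root: (1*((((0+z)+a)+((b+0)*(2*x)))*(9*(7+(a+y))))) -> ((((0+z)+a)+((b+0)*(2*x)))*(9*(7+(a+y)))); overall: (1*((((0+z)+a)+((b+0)*(2*x)))*(9*(7+(a+y))))) -> ((((0+z)+a)+((b+0)*(2*x)))*(9*(7+(a+y))))
Step 2: at LLL: (0+z) -> z; overall: ((((0+z)+a)+((b+0)*(2*x)))*(9*(7+(a+y)))) -> (((z+a)+((b+0)*(2*x)))*(9*(7+(a+y))))
Step 3: at LRL: (b+0) -> b; overall: (((z+a)+((b+0)*(2*x)))*(9*(7+(a+y)))) -> (((z+a)+(b*(2*x)))*(9*(7+(a+y))))
Fixed point: (((z+a)+(b*(2*x)))*(9*(7+(a+y))))

Answer: (((z+a)+(b*(2*x)))*(9*(7+(a+y))))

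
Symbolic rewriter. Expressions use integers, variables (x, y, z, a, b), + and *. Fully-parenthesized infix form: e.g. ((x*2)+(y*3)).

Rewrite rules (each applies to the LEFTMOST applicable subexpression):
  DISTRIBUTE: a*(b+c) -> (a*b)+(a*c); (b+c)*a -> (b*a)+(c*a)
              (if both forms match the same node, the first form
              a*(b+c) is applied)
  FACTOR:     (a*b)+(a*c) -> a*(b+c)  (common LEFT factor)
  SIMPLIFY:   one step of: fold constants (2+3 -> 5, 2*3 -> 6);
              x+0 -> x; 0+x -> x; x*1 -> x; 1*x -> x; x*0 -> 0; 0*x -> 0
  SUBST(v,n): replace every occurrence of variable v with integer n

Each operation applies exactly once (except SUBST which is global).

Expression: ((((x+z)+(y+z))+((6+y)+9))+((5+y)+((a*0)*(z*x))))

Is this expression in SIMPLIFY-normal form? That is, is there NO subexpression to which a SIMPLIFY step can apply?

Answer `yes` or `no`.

Expression: ((((x+z)+(y+z))+((6+y)+9))+((5+y)+((a*0)*(z*x))))
Scanning for simplifiable subexpressions (pre-order)...
  at root: ((((x+z)+(y+z))+((6+y)+9))+((5+y)+((a*0)*(z*x)))) (not simplifiable)
  at L: (((x+z)+(y+z))+((6+y)+9)) (not simplifiable)
  at LL: ((x+z)+(y+z)) (not simplifiable)
  at LLL: (x+z) (not simplifiable)
  at LLR: (y+z) (not simplifiable)
  at LR: ((6+y)+9) (not simplifiable)
  at LRL: (6+y) (not simplifiable)
  at R: ((5+y)+((a*0)*(z*x))) (not simplifiable)
  at RL: (5+y) (not simplifiable)
  at RR: ((a*0)*(z*x)) (not simplifiable)
  at RRL: (a*0) (SIMPLIFIABLE)
  at RRR: (z*x) (not simplifiable)
Found simplifiable subexpr at path RRL: (a*0)
One SIMPLIFY step would give: ((((x+z)+(y+z))+((6+y)+9))+((5+y)+(0*(z*x))))
-> NOT in normal form.

Answer: no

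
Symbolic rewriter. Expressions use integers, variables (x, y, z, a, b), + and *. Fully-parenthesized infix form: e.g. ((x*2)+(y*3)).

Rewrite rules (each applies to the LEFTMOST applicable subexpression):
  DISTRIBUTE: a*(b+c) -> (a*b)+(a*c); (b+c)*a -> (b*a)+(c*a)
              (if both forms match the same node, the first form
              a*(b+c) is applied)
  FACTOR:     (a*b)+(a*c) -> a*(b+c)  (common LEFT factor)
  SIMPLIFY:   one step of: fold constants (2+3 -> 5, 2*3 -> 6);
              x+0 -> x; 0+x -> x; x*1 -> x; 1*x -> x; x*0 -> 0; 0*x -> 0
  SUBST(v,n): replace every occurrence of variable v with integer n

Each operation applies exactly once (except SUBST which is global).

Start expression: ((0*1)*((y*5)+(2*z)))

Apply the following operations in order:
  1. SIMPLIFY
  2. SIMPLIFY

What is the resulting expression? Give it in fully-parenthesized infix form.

Answer: 0

Derivation:
Start: ((0*1)*((y*5)+(2*z)))
Apply SIMPLIFY at L (target: (0*1)): ((0*1)*((y*5)+(2*z))) -> (0*((y*5)+(2*z)))
Apply SIMPLIFY at root (target: (0*((y*5)+(2*z)))): (0*((y*5)+(2*z))) -> 0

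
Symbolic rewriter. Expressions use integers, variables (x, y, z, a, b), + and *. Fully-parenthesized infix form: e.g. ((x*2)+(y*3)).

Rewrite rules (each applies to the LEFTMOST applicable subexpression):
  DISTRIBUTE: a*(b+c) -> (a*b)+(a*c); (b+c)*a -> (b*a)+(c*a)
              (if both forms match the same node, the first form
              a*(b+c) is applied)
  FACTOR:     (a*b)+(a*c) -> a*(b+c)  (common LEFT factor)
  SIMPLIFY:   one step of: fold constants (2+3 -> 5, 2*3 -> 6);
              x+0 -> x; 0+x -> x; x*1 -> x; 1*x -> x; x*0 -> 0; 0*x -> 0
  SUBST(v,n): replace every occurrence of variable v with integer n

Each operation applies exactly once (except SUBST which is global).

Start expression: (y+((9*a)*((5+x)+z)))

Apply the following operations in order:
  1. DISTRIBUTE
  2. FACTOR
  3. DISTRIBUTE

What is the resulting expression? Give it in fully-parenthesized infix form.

Answer: (y+(((9*a)*(5+x))+((9*a)*z)))

Derivation:
Start: (y+((9*a)*((5+x)+z)))
Apply DISTRIBUTE at R (target: ((9*a)*((5+x)+z))): (y+((9*a)*((5+x)+z))) -> (y+(((9*a)*(5+x))+((9*a)*z)))
Apply FACTOR at R (target: (((9*a)*(5+x))+((9*a)*z))): (y+(((9*a)*(5+x))+((9*a)*z))) -> (y+((9*a)*((5+x)+z)))
Apply DISTRIBUTE at R (target: ((9*a)*((5+x)+z))): (y+((9*a)*((5+x)+z))) -> (y+(((9*a)*(5+x))+((9*a)*z)))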